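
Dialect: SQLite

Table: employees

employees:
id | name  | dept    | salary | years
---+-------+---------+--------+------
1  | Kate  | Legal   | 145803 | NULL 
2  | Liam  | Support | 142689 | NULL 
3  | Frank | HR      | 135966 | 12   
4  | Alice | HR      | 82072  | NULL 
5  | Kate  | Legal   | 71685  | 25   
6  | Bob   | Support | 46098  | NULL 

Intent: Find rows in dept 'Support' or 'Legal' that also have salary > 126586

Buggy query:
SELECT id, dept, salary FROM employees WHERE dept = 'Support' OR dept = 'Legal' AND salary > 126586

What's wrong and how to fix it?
Bug: Without parentheses, AND is evaluated before OR, so the salary filter only applies to the 'Legal' branch

Fix: Add parentheses around the OR so the AND applies to both alternatives

Corrected query:
SELECT id, dept, salary FROM employees WHERE (dept = 'Support' OR dept = 'Legal') AND salary > 126586

Result:
id | dept    | salary
---+---------+-------
1  | Legal   | 145803
2  | Support | 142689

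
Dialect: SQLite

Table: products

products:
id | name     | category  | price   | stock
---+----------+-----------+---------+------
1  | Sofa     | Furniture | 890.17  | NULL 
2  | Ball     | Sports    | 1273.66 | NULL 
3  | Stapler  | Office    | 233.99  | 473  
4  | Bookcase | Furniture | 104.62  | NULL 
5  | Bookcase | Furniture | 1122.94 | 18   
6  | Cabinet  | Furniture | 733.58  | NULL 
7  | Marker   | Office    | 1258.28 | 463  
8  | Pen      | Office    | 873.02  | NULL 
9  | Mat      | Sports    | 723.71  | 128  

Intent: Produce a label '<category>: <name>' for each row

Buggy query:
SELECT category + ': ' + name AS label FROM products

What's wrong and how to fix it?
Bug: SQLite uses || for string concatenation; + coerces text to numbers (yielding 0)

Fix: Use the || operator for string concatenation

Corrected query:
SELECT category || ': ' || name AS label FROM products

Result:
label              
-------------------
Furniture: Sofa    
Sports: Ball       
Office: Stapler    
Furniture: Bookcase
Furniture: Bookcase
Furniture: Cabinet 
Office: Marker     
Office: Pen        
Sports: Mat        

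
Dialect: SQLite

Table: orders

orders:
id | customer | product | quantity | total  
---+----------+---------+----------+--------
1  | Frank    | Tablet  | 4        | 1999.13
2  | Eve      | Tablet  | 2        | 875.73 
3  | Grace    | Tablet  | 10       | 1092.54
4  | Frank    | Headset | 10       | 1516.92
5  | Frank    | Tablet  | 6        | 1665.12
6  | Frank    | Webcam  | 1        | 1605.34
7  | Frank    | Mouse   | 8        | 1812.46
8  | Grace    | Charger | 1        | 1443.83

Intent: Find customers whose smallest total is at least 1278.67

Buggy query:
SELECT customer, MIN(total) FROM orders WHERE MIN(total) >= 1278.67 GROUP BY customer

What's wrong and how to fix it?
Bug: Aggregates like MIN are computed per group after WHERE runs

Fix: Replace WHERE with HAVING after the GROUP BY

Corrected query:
SELECT customer, MIN(total) FROM orders GROUP BY customer HAVING MIN(total) >= 1278.67

Result:
customer | MIN(total)
---------+-----------
Frank    | 1516.92   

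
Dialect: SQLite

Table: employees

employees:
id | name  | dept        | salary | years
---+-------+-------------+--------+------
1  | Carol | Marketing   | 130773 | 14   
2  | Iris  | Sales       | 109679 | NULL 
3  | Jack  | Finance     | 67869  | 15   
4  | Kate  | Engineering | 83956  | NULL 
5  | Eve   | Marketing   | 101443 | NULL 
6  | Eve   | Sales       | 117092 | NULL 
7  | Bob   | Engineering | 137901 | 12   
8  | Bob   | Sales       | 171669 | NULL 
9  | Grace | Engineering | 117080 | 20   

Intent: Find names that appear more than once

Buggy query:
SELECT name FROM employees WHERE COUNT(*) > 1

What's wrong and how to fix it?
Bug: COUNT(*) is an aggregate and cannot be used in WHERE

Fix: GROUP BY name, then filter groups with HAVING COUNT(*) > 1

Corrected query:
SELECT name FROM employees GROUP BY name HAVING COUNT(*) > 1

Result:
name
----
Bob 
Eve 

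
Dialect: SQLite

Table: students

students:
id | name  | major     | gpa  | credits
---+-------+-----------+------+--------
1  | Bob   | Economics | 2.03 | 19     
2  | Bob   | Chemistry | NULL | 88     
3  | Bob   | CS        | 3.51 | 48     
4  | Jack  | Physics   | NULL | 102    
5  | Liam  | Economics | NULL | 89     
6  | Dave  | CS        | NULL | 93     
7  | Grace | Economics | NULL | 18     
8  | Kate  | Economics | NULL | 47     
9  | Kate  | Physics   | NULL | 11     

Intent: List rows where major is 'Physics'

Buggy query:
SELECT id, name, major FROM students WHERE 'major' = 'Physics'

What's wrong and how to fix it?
Bug: Single quotes denote string literals in SQL; the column name is being compared as a constant string

Fix: Remove the quotes around the column name (or use double quotes for an identifier)

Corrected query:
SELECT id, name, major FROM students WHERE major = 'Physics'

Result:
id | name | major  
---+------+--------
4  | Jack | Physics
9  | Kate | Physics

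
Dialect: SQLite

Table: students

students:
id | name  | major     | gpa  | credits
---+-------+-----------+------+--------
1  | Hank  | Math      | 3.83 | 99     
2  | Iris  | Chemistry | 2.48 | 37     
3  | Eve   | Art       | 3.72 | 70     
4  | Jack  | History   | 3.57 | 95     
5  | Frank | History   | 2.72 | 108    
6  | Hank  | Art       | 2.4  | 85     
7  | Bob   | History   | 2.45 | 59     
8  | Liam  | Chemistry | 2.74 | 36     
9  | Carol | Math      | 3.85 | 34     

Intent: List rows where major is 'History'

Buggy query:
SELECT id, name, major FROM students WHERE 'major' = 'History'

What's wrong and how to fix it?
Bug: 'major' in single quotes is a string literal, not the column; the comparison is literal-vs-literal and never true

Fix: Reference the column as major without single quotes

Corrected query:
SELECT id, name, major FROM students WHERE major = 'History'

Result:
id | name  | major  
---+-------+--------
4  | Jack  | History
5  | Frank | History
7  | Bob   | History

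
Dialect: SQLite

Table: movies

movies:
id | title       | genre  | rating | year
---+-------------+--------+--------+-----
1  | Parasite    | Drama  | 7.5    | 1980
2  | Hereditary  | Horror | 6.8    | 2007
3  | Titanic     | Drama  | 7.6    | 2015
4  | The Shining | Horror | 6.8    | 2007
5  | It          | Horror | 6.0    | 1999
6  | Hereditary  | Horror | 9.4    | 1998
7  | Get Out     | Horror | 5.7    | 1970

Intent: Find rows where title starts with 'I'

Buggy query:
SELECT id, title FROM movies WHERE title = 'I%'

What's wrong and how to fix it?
Bug: '=' compares the literal string including the % character; pattern matching needs LIKE

Fix: Replace '=' with LIKE so 'I%' is treated as a pattern

Corrected query:
SELECT id, title FROM movies WHERE title LIKE 'I%'

Result:
id | title
---+------
5  | It   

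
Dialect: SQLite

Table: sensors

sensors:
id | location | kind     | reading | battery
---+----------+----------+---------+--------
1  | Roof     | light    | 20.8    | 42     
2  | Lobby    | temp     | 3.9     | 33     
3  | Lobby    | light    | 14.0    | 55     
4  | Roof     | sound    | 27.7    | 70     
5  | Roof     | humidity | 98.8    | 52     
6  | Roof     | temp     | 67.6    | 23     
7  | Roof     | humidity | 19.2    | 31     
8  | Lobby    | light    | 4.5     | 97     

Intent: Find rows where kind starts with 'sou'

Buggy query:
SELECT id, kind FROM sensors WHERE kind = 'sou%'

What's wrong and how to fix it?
Bug: '=' compares the literal string including the % character; pattern matching needs LIKE

Fix: Use LIKE for wildcard pattern matching

Corrected query:
SELECT id, kind FROM sensors WHERE kind LIKE 'sou%'

Result:
id | kind 
---+------
4  | sound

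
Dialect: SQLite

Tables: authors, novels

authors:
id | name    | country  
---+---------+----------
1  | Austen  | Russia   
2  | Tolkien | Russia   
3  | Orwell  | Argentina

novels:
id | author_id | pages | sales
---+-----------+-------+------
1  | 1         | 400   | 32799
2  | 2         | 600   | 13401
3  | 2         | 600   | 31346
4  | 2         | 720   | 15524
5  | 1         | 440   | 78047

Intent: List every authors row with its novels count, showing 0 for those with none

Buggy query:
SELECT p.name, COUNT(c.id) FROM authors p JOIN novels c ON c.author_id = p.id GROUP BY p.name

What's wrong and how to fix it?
Bug: An inner join excludes parents with zero children

Fix: Use LEFT JOIN so parents without children still appear (COUNT(c.id) gives 0)

Corrected query:
SELECT p.name, COUNT(c.id) FROM authors p LEFT JOIN novels c ON c.author_id = p.id GROUP BY p.name

Result:
name    | COUNT(c.id)
--------+------------
Austen  | 2          
Orwell  | 0          
Tolkien | 3          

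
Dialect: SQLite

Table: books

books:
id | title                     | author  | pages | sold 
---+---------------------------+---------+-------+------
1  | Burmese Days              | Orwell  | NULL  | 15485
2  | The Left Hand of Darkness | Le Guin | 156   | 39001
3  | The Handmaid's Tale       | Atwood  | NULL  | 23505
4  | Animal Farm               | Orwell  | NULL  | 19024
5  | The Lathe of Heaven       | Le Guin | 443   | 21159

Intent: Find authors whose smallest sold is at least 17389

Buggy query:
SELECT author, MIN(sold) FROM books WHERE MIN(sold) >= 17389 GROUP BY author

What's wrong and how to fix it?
Bug: MIN() in WHERE is a misuse of aggregate

Fix: Use HAVING for the per-group MIN condition

Corrected query:
SELECT author, MIN(sold) FROM books GROUP BY author HAVING MIN(sold) >= 17389

Result:
author  | MIN(sold)
--------+----------
Atwood  | 23505    
Le Guin | 21159    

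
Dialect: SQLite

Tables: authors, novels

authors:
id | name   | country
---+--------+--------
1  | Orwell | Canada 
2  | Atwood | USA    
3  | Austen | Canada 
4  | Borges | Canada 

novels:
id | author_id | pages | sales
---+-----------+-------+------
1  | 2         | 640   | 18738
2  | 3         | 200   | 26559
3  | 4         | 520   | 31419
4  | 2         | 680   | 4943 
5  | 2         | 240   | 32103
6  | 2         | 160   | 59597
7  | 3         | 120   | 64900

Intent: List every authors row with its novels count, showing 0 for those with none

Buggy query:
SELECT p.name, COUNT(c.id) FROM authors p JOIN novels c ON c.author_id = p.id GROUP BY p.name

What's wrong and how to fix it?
Bug: INNER JOIN drops authors rows that have no matching novels rows

Fix: Use LEFT JOIN so parents without children still appear (COUNT(c.id) gives 0)

Corrected query:
SELECT p.name, COUNT(c.id) FROM authors p LEFT JOIN novels c ON c.author_id = p.id GROUP BY p.name

Result:
name   | COUNT(c.id)
-------+------------
Atwood | 4          
Austen | 2          
Borges | 1          
Orwell | 0          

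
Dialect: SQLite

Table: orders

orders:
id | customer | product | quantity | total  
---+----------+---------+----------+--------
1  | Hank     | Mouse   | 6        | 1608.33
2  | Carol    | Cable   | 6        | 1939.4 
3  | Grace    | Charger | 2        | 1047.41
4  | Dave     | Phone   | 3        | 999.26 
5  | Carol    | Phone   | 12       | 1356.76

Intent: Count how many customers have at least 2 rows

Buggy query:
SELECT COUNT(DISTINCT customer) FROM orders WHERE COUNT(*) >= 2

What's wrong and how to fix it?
Bug: WHERE filters individual rows, not groups, so a group-level COUNT is invalid there

Fix: Group first with HAVING COUNT(*) >= 2, then COUNT the resulting groups

Corrected query:
SELECT COUNT(*) FROM (SELECT customer FROM orders GROUP BY customer HAVING COUNT(*) >= 2)

Result:
COUNT(*)
--------
1       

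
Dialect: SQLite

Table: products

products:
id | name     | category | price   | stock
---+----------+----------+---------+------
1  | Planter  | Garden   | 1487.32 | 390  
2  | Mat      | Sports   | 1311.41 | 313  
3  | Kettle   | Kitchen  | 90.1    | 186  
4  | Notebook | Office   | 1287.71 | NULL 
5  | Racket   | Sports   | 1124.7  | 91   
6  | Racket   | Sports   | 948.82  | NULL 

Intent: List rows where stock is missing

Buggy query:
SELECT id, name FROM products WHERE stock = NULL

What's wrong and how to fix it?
Bug: '= NULL' is always unknown in SQL three-valued logic, so no rows match

Fix: Use IS NULL to test for NULL

Corrected query:
SELECT id, name FROM products WHERE stock IS NULL

Result:
id | name    
---+---------
4  | Notebook
6  | Racket  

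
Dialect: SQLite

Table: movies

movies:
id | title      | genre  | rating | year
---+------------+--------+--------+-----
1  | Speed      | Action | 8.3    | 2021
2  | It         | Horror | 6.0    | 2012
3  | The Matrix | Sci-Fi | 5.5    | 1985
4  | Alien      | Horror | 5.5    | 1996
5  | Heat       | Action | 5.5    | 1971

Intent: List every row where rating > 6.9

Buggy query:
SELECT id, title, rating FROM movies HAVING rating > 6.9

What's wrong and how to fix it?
Bug: HAVING filters the output of aggregation, but this query has no GROUP BY and no aggregate functions, so SQLite rejects it (HAVING clause on a non-aggregate query); the condition here is per row

Fix: Use WHERE for row-level filtering

Corrected query:
SELECT id, title, rating FROM movies WHERE rating > 6.9

Result:
id | title | rating
---+-------+-------
1  | Speed | 8.3   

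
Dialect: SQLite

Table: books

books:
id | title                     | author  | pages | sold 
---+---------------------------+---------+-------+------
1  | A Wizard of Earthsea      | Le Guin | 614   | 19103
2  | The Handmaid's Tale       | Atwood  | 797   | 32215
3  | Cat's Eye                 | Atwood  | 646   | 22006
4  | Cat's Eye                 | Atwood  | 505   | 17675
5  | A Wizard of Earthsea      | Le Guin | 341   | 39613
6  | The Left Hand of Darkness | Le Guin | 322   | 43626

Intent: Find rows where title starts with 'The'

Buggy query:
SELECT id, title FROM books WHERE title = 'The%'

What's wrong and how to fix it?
Bug: Wildcards only work with LIKE; '=' treats '%' as a literal character

Fix: Replace '=' with LIKE so 'The%' is treated as a pattern

Corrected query:
SELECT id, title FROM books WHERE title LIKE 'The%'

Result:
id | title                    
---+--------------------------
2  | The Handmaid's Tale      
6  | The Left Hand of Darkness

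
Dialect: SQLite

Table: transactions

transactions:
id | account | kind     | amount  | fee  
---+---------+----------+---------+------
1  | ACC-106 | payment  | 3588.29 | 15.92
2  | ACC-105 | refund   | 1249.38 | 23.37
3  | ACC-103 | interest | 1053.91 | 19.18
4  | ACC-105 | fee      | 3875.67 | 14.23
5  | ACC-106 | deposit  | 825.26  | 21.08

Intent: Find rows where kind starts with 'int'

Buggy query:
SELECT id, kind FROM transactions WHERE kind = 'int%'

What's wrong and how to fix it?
Bug: Wildcards only work with LIKE; '=' treats '%' as a literal character

Fix: Use LIKE for wildcard pattern matching

Corrected query:
SELECT id, kind FROM transactions WHERE kind LIKE 'int%'

Result:
id | kind    
---+---------
3  | interest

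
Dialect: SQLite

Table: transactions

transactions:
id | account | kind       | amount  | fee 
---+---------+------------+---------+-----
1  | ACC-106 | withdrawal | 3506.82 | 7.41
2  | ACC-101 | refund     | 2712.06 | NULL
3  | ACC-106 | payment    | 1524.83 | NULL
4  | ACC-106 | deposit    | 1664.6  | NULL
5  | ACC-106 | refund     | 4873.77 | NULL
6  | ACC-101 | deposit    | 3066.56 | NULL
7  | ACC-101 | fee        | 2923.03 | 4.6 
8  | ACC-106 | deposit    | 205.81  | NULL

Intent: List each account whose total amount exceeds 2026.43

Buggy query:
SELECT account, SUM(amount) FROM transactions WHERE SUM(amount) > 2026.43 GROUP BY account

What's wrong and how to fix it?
Bug: WHERE runs before GROUP BY, so aggregates aren't available there

Fix: Use HAVING (which filters groups after aggregation) instead of WHERE

Corrected query:
SELECT account, SUM(amount) FROM transactions GROUP BY account HAVING SUM(amount) > 2026.43

Result:
account | SUM(amount)
--------+------------
ACC-101 | 8701.65    
ACC-106 | 11775.83   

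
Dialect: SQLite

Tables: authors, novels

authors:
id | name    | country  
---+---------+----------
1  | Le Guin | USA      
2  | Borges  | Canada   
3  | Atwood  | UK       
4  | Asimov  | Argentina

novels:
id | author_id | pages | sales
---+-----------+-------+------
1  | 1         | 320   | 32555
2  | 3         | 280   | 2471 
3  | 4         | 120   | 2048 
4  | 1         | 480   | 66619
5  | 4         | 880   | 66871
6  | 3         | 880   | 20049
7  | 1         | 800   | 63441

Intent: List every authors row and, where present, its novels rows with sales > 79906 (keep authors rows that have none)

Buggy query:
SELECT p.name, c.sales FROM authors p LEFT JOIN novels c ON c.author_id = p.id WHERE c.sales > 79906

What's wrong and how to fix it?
Bug: A WHERE condition on the right-hand table after LEFT JOIN drops unmatched parents

Fix: Move the right-table condition into the ON clause so unmatched parents are kept

Corrected query:
SELECT p.name, c.sales FROM authors p LEFT JOIN novels c ON c.author_id = p.id AND c.sales > 79906

Result:
name    | sales
--------+------
Le Guin | NULL 
Borges  | NULL 
Atwood  | NULL 
Asimov  | NULL 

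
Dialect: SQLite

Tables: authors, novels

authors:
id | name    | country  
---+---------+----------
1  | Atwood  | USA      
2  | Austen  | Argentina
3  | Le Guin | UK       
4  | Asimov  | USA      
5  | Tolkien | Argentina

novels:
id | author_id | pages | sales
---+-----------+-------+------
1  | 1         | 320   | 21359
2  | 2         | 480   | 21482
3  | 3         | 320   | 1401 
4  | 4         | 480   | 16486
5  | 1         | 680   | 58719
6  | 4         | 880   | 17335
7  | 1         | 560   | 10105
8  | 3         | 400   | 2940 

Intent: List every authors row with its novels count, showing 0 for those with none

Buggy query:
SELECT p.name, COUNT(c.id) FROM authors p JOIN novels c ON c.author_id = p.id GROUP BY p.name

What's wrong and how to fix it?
Bug: An inner join excludes parents with zero children

Fix: Switch to LEFT JOIN to retain unmatched parent rows

Corrected query:
SELECT p.name, COUNT(c.id) FROM authors p LEFT JOIN novels c ON c.author_id = p.id GROUP BY p.name

Result:
name    | COUNT(c.id)
--------+------------
Asimov  | 2          
Atwood  | 3          
Austen  | 1          
Le Guin | 2          
Tolkien | 0          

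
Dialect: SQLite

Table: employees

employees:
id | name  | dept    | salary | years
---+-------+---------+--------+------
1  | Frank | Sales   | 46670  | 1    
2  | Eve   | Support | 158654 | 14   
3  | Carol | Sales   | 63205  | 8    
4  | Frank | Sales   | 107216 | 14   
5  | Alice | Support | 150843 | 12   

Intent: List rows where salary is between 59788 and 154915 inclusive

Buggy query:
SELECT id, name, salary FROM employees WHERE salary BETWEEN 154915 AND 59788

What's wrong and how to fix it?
Bug: The bounds are reversed; BETWEEN a AND b requires a <= b to match anything

Fix: Write BETWEEN 59788 AND 154915

Corrected query:
SELECT id, name, salary FROM employees WHERE salary BETWEEN 59788 AND 154915

Result:
id | name  | salary
---+-------+-------
3  | Carol | 63205 
4  | Frank | 107216
5  | Alice | 150843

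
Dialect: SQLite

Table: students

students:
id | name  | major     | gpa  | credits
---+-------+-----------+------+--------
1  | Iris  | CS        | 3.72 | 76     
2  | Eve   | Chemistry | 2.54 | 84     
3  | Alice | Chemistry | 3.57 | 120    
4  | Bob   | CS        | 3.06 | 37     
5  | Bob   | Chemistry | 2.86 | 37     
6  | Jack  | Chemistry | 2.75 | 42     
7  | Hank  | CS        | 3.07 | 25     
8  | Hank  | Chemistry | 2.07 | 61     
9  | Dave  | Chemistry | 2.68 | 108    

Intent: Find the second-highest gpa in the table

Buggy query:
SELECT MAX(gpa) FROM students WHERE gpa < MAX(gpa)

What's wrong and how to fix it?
Bug: MAX(gpa) on the right of the comparison is an aggregate-in-WHERE error

Fix: Put the inner MAX in a scalar subquery

Corrected query:
SELECT MAX(gpa) FROM students WHERE gpa < (SELECT MAX(gpa) FROM students)

Result:
MAX(gpa)
--------
3.57    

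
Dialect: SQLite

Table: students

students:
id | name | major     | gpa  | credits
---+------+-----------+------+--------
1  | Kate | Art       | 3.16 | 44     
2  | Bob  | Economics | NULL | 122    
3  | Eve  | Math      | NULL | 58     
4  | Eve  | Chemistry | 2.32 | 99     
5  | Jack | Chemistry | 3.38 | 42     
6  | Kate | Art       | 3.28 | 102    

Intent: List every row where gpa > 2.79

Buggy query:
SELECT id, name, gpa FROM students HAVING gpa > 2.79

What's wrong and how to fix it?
Bug: HAVING filters the output of aggregation, but this query has no GROUP BY and no aggregate functions, so SQLite rejects it (HAVING clause on a non-aggregate query); the condition here is per row

Fix: Replace HAVING with WHERE since the condition applies to individual rows

Corrected query:
SELECT id, name, gpa FROM students WHERE gpa > 2.79

Result:
id | name | gpa 
---+------+-----
1  | Kate | 3.16
5  | Jack | 3.38
6  | Kate | 3.28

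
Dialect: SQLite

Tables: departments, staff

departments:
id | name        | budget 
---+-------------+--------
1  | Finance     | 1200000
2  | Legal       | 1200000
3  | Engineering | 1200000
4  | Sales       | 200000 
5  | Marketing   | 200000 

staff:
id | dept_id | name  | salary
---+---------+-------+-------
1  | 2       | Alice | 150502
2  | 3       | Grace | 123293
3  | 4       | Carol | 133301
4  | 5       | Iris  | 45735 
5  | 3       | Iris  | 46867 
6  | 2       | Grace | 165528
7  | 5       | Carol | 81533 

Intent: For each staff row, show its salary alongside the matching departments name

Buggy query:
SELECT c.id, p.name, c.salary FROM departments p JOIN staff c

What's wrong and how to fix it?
Bug: Missing join condition: each staff row is matched to all departments rows instead of just its own

Fix: Specify the join condition linking the foreign key to the parent id

Corrected query:
SELECT c.id, p.name, c.salary FROM departments p JOIN staff c ON c.dept_id = p.id

Result:
id | name        | salary
---+-------------+-------
1  | Legal       | 150502
2  | Engineering | 123293
3  | Sales       | 133301
4  | Marketing   | 45735 
5  | Engineering | 46867 
6  | Legal       | 165528
7  | Marketing   | 81533 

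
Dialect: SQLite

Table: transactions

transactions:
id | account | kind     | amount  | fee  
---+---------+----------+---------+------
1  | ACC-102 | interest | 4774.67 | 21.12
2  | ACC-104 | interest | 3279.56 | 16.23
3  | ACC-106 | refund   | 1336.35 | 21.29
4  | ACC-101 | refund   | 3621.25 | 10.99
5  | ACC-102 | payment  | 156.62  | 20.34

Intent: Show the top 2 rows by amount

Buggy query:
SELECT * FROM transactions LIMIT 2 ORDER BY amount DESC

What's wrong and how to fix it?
Bug: LIMIT must come after ORDER BY

Fix: Swap the clauses: ORDER BY first, then LIMIT

Corrected query:
SELECT * FROM transactions ORDER BY amount DESC LIMIT 2

Result:
id | account | kind     | amount  | fee  
---+---------+----------+---------+------
1  | ACC-102 | interest | 4774.67 | 21.12
4  | ACC-101 | refund   | 3621.25 | 10.99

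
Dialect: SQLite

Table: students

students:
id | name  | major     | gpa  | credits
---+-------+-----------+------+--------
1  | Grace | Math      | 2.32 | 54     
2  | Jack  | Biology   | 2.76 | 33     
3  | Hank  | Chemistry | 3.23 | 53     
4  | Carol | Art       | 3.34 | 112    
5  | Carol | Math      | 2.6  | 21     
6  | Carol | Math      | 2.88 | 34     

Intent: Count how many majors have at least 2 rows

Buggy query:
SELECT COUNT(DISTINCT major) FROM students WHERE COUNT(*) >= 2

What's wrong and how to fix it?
Bug: WHERE filters individual rows, not groups, so a group-level COUNT is invalid there

Fix: Use a subquery that GROUPs and filters with HAVING, then count its rows

Corrected query:
SELECT COUNT(*) FROM (SELECT major FROM students GROUP BY major HAVING COUNT(*) >= 2)

Result:
COUNT(*)
--------
1       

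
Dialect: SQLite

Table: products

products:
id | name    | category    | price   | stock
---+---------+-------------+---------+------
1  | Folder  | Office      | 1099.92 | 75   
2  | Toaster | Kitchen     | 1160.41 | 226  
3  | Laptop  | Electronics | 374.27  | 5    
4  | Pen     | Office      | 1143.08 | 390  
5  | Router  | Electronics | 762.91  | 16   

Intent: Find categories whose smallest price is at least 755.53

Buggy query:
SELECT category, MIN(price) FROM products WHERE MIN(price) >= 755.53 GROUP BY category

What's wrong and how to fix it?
Bug: MIN() in WHERE is a misuse of aggregate

Fix: Replace WHERE with HAVING after the GROUP BY

Corrected query:
SELECT category, MIN(price) FROM products GROUP BY category HAVING MIN(price) >= 755.53

Result:
category | MIN(price)
---------+-----------
Kitchen  | 1160.41   
Office   | 1099.92   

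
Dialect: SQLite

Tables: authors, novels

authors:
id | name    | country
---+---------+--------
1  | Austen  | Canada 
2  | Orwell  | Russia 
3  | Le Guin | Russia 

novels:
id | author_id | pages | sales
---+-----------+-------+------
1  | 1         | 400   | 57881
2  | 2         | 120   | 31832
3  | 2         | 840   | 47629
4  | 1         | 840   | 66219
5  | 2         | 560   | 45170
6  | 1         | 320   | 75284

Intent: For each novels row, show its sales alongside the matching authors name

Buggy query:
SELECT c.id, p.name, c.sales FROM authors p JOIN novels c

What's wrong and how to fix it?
Bug: Missing join condition: each novels row is matched to all authors rows instead of just its own

Fix: Add ON c.author_id = p.id to the JOIN

Corrected query:
SELECT c.id, p.name, c.sales FROM authors p JOIN novels c ON c.author_id = p.id

Result:
id | name   | sales
---+--------+------
1  | Austen | 57881
2  | Orwell | 31832
3  | Orwell | 47629
4  | Austen | 66219
5  | Orwell | 45170
6  | Austen | 75284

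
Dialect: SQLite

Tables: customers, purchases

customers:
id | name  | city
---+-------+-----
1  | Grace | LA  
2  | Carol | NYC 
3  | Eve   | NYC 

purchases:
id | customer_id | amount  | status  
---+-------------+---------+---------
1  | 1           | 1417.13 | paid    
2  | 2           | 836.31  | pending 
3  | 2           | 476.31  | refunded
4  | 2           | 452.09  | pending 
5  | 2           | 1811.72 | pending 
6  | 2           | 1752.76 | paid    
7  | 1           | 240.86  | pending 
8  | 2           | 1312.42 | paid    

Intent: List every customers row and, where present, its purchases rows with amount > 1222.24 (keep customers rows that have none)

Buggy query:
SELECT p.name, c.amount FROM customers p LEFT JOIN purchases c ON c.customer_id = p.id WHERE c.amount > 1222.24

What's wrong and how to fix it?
Bug: A WHERE condition on the right-hand table after LEFT JOIN drops unmatched parents

Fix: Put 'c.amount > 1222.24' in the JOIN's ON clause instead of WHERE

Corrected query:
SELECT p.name, c.amount FROM customers p LEFT JOIN purchases c ON c.customer_id = p.id AND c.amount > 1222.24

Result:
name  | amount 
------+--------
Grace | 1417.13
Carol | 1312.42
Carol | 1752.76
Carol | 1811.72
Eve   | NULL   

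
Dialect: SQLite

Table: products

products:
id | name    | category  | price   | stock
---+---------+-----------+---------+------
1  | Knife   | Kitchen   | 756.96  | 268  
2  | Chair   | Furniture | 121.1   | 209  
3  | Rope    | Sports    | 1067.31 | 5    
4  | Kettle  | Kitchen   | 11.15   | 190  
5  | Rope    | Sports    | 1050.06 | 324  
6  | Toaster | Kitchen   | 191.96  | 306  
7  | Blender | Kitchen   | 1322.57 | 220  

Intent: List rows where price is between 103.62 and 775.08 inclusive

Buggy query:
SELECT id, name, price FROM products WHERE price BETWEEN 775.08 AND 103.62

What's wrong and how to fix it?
Bug: BETWEEN expects the lower bound first; with 775.08 AND 103.62 the range is empty

Fix: Swap the bounds so the smaller value comes first

Corrected query:
SELECT id, name, price FROM products WHERE price BETWEEN 103.62 AND 775.08

Result:
id | name    | price 
---+---------+-------
1  | Knife   | 756.96
2  | Chair   | 121.1 
6  | Toaster | 191.96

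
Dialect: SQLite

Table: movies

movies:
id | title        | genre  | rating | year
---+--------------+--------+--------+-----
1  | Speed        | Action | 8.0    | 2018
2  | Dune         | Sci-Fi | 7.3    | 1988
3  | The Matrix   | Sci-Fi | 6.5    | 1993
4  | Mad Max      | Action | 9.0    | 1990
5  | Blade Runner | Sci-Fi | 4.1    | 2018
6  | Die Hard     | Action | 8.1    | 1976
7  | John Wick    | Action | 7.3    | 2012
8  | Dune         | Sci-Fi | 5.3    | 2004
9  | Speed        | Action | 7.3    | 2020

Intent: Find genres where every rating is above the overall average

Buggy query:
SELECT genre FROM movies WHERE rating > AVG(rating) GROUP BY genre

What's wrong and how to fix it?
Bug: AVG() is an aggregate; it can't sit directly in WHERE

Fix: Compute the overall average in a scalar subquery and compare each group's MIN against it in HAVING

Corrected query:
SELECT genre FROM movies GROUP BY genre HAVING MIN(rating) > (SELECT AVG(rating) FROM movies)

Result:
genre 
------
Action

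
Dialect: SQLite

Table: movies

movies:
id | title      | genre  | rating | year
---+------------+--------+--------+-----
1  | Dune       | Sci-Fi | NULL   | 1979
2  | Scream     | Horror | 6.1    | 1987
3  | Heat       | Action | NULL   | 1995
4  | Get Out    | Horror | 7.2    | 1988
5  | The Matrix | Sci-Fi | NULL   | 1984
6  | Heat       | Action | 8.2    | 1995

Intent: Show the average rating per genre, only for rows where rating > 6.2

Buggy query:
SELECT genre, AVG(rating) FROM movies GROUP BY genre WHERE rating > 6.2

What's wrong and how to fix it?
Bug: Row-level WHERE must come before GROUP BY in the clause order

Fix: Move the WHERE clause before GROUP BY

Corrected query:
SELECT genre, AVG(rating) FROM movies WHERE rating > 6.2 GROUP BY genre

Result:
genre  | AVG(rating)
-------+------------
Action | 8.2        
Horror | 7.2        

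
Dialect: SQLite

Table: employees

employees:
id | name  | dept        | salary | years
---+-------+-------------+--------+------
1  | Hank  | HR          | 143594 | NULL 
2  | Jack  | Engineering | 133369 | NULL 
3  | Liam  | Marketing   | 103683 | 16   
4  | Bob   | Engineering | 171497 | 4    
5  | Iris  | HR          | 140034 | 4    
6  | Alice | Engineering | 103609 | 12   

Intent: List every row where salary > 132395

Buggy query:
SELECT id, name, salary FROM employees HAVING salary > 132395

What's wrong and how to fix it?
Bug: This is a non-aggregate query (no GROUP BY, no aggregates), so in SQLite the HAVING clause is invalid here; a row-level condition belongs in WHERE

Fix: Use WHERE for row-level filtering

Corrected query:
SELECT id, name, salary FROM employees WHERE salary > 132395

Result:
id | name | salary
---+------+-------
1  | Hank | 143594
2  | Jack | 133369
4  | Bob  | 171497
5  | Iris | 140034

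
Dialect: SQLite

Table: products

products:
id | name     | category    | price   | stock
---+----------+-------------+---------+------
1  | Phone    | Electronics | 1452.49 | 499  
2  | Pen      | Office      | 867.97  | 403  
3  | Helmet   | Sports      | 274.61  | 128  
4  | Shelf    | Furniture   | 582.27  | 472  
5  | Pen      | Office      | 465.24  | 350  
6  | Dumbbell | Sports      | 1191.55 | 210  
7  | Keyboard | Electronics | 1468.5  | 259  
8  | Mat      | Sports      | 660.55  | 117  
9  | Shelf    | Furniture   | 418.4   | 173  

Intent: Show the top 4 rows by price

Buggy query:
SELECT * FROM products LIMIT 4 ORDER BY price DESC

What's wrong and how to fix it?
Bug: ORDER BY cannot follow LIMIT; LIMIT is the final clause

Fix: Swap the clauses: ORDER BY first, then LIMIT

Corrected query:
SELECT * FROM products ORDER BY price DESC LIMIT 4

Result:
id | name     | category    | price   | stock
---+----------+-------------+---------+------
7  | Keyboard | Electronics | 1468.5  | 259  
1  | Phone    | Electronics | 1452.49 | 499  
6  | Dumbbell | Sports      | 1191.55 | 210  
2  | Pen      | Office      | 867.97  | 403  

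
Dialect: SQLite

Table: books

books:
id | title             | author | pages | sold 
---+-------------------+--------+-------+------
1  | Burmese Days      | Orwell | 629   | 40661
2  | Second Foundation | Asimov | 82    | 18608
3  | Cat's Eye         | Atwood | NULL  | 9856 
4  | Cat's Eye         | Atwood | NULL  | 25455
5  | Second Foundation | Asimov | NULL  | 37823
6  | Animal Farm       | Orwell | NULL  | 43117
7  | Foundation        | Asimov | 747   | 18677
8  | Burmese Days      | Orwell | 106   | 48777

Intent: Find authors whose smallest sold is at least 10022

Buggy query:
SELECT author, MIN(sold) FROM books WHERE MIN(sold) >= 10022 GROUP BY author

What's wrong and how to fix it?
Bug: MIN() in WHERE is a misuse of aggregate

Fix: Use HAVING for the per-group MIN condition

Corrected query:
SELECT author, MIN(sold) FROM books GROUP BY author HAVING MIN(sold) >= 10022

Result:
author | MIN(sold)
-------+----------
Asimov | 18608    
Orwell | 40661    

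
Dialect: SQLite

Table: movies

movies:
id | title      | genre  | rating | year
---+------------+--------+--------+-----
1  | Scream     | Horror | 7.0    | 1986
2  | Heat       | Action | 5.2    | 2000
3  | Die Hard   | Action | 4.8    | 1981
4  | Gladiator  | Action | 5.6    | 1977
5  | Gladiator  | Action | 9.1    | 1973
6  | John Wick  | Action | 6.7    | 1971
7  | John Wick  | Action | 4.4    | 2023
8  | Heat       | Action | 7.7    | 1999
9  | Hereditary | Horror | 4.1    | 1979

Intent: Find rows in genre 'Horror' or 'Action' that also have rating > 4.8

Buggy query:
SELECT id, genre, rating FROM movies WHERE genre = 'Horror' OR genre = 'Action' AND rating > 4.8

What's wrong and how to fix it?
Bug: Without parentheses, AND is evaluated before OR, so the rating filter only applies to the 'Action' branch

Fix: Group the OR with parentheses (or use IN), then AND the threshold

Corrected query:
SELECT id, genre, rating FROM movies WHERE (genre = 'Horror' OR genre = 'Action') AND rating > 4.8

Result:
id | genre  | rating
---+--------+-------
1  | Horror | 7     
2  | Action | 5.2   
4  | Action | 5.6   
5  | Action | 9.1   
6  | Action | 6.7   
8  | Action | 7.7   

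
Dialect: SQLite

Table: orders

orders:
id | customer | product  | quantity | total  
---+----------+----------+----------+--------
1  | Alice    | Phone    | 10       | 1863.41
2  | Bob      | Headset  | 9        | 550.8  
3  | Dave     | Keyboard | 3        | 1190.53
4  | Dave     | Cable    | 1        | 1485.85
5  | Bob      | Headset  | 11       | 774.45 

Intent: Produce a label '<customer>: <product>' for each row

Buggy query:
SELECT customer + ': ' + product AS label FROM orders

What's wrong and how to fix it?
Bug: SQLite uses || for string concatenation; + coerces text to numbers (yielding 0)

Fix: Replace + with || to concatenate text

Corrected query:
SELECT customer || ': ' || product AS label FROM orders

Result:
label         
--------------
Alice: Phone  
Bob: Headset  
Dave: Keyboard
Dave: Cable   
Bob: Headset  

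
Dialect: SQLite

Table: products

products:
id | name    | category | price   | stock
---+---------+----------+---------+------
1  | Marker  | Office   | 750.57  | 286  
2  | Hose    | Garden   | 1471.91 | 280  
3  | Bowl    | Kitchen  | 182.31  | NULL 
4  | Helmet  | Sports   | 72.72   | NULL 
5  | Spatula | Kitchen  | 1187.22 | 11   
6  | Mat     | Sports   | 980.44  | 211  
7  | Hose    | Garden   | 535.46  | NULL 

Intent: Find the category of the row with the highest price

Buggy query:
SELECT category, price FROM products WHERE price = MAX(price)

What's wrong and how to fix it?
Bug: WHERE is evaluated per row; an aggregate over the whole table isn't defined there

Fix: Use a subquery: WHERE price = (SELECT MAX(price) FROM products)

Corrected query:
SELECT category, price FROM products WHERE price = (SELECT MAX(price) FROM products)

Result:
category | price  
---------+--------
Garden   | 1471.91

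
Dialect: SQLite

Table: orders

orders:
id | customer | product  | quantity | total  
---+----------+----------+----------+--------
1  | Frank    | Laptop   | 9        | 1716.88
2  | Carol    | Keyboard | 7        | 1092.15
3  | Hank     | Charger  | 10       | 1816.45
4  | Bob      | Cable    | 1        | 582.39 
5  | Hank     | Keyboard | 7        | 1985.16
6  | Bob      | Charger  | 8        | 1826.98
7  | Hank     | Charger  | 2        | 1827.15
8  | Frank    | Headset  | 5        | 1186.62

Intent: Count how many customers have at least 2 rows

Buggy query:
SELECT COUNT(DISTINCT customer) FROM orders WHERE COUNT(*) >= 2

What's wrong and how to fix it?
Bug: WHERE filters individual rows, not groups, so a group-level COUNT is invalid there

Fix: Group first with HAVING COUNT(*) >= 2, then COUNT the resulting groups

Corrected query:
SELECT COUNT(*) FROM (SELECT customer FROM orders GROUP BY customer HAVING COUNT(*) >= 2)

Result:
COUNT(*)
--------
3       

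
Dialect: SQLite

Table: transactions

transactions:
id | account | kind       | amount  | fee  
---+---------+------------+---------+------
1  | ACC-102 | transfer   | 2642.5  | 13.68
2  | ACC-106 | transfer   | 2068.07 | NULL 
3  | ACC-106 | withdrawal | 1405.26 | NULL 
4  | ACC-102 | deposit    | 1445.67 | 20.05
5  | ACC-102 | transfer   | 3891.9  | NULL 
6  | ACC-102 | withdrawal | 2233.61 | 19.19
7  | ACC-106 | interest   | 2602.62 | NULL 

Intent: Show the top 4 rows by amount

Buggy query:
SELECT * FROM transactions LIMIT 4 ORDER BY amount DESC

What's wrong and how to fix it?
Bug: LIMIT must come after ORDER BY

Fix: Swap the clauses: ORDER BY first, then LIMIT

Corrected query:
SELECT * FROM transactions ORDER BY amount DESC LIMIT 4

Result:
id | account | kind       | amount  | fee  
---+---------+------------+---------+------
5  | ACC-102 | transfer   | 3891.9  | NULL 
1  | ACC-102 | transfer   | 2642.5  | 13.68
7  | ACC-106 | interest   | 2602.62 | NULL 
6  | ACC-102 | withdrawal | 2233.61 | 19.19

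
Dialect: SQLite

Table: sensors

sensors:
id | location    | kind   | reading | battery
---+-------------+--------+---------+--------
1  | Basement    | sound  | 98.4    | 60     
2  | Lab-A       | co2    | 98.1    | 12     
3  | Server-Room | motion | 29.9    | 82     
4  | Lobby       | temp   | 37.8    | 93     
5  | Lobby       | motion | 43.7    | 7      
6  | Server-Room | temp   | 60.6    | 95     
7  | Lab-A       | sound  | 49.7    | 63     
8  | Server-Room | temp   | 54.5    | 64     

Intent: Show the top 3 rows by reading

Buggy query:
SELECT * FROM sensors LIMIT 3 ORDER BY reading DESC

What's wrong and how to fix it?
Bug: ORDER BY cannot follow LIMIT; LIMIT is the final clause

Fix: Sort with ORDER BY, then apply LIMIT

Corrected query:
SELECT * FROM sensors ORDER BY reading DESC LIMIT 3

Result:
id | location    | kind  | reading | battery
---+-------------+-------+---------+--------
1  | Basement    | sound | 98.4    | 60     
2  | Lab-A       | co2   | 98.1    | 12     
6  | Server-Room | temp  | 60.6    | 95     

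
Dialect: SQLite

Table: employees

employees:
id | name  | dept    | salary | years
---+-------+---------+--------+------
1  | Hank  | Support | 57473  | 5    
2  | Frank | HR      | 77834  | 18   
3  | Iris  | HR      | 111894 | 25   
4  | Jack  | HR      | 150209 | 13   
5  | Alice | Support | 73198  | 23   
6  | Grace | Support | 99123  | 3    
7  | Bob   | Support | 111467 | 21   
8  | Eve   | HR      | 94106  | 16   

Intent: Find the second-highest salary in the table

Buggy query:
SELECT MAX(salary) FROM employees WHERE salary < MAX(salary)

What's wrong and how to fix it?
Bug: MAX(salary) on the right of the comparison is an aggregate-in-WHERE error

Fix: Compute the overall MAX in a subquery, then take MAX of rows below it

Corrected query:
SELECT MAX(salary) FROM employees WHERE salary < (SELECT MAX(salary) FROM employees)

Result:
MAX(salary)
-----------
111894     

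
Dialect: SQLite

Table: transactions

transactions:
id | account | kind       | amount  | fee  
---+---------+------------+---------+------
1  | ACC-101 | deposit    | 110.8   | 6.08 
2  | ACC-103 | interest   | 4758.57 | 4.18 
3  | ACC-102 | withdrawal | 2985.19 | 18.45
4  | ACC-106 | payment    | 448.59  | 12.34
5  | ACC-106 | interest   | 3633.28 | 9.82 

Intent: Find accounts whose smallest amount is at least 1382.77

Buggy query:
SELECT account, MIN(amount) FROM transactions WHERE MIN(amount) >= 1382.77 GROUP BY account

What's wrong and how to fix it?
Bug: Aggregates like MIN are computed per group after WHERE runs

Fix: Replace WHERE with HAVING after the GROUP BY

Corrected query:
SELECT account, MIN(amount) FROM transactions GROUP BY account HAVING MIN(amount) >= 1382.77

Result:
account | MIN(amount)
--------+------------
ACC-102 | 2985.19    
ACC-103 | 4758.57    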